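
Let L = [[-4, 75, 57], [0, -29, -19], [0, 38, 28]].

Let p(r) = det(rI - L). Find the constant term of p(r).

-360

p(r) = r^3 + 5r^2 - 86r - 360.
The constant term is -360.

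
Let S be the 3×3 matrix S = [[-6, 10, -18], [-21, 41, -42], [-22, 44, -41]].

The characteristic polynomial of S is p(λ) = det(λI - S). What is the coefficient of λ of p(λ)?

p(λ) = λ^3 + 6λ^2 - 19λ - 24.
The coefficient of λ is -19.

-19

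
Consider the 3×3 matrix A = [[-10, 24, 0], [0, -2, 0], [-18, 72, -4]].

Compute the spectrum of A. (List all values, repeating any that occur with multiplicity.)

Compute the characteristic polynomial p(λ) = det(λI - A).
Expanding the 3×3 determinant: p(λ) = λ^3 + 16λ^2 + 68λ + 80.
Since p(-2) = 0, λ = -2 is a root.
Dividing by (λ + 2) leaves λ^2 + 14λ + 40.
The quadratic factors as (λ + 10)·(λ + 4).
Eigenvalues: -10, -4, -2.

-10, -4, -2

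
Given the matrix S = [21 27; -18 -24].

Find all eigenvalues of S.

-6, 3

det(S - λI) = (21 - λ)(-24 - λ) - (27)·(-18) = λ^2 + 3λ - 18.
This factors as (λ + 6)·(λ - 3) = 0.
Eigenvalues: -6, 3.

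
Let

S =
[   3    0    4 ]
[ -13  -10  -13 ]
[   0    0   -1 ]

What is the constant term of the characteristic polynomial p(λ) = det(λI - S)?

-30

p(0) = det(0·I − S) = det(−S) = (−1)^3·det(S).
det(S) = 30, so p(0) = -30.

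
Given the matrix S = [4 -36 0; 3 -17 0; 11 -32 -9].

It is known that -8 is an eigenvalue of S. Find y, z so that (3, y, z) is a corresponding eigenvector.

1, 1

We need (S + 8I)v = 0.
S + 8I = [[12, -36, 0], [3, -9, 0], [11, -32, -1]].
Row 1: (12)·3 + (-36)·y + (0)·z = 0
Row 2: (3)·3 + (-9)·y + (0)·z = 0
Row 3: (11)·3 + (-32)·y + (-1)·z = 0
Solving gives y = 1, z = 1.
Check: S·(3, 1, 1) = (-24, -8, -8) = -8·(3, 1, 1).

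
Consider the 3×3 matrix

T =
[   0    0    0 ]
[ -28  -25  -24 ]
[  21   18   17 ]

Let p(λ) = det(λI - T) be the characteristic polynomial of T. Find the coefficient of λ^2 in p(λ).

The coefficient of λ^2 of det(λI - T) is −trace(T).
trace(T) = (0) + (-25) + (17) = -8, so the coefficient is 8.

8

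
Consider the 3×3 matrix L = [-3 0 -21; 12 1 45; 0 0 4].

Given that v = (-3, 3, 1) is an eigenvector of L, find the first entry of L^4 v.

-768

First find the eigenvalue: Lv = (-12, 12, 4) = 4·(-3, 3, 1), so λ = 4.
Then L^4 v = λ^4·v = 4^4·(-3, 3, 1) = 256·(-3, 3, 1) = (-768, 768, 256).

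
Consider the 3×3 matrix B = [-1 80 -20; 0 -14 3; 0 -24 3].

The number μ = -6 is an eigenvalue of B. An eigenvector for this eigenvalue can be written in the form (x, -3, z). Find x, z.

We need (B + 6I)v = 0.
B + 6I = [[5, 80, -20], [0, -8, 3], [0, -24, 9]].
Row 1: (5)·x + (80)·-3 + (-20)·z = 0
Row 2: (0)·x + (-8)·-3 + (3)·z = 0
Row 3: (0)·x + (-24)·-3 + (9)·z = 0
Solving gives x = 16, z = -8.
Check: B·(16, -3, -8) = (-96, 18, 48) = -6·(16, -3, -8).

16, -8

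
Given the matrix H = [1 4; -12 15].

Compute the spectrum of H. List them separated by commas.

7, 9

det(H - tI) = (1 - t)(15 - t) - (4)·(-12) = t^2 - 16t + 63.
This factors as (t - 7)·(t - 9) = 0.
Eigenvalues: 7, 9.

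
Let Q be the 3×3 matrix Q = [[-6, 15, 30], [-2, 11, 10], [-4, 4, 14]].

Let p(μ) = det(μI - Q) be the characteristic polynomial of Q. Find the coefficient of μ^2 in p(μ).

The coefficient of μ^2 of det(μI - Q) is −trace(Q).
trace(Q) = (-6) + (11) + (14) = 19, so the coefficient is -19.

-19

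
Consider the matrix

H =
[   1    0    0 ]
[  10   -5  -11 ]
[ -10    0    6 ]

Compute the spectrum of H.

Compute the characteristic polynomial p(t) = det(tI - H).
Cofactor expansion gives p(t) = t^3 - 2t^2 - 29t + 30.
Rational-root test: t = -5 gives p(-5) = 0.
Factor out (t + 5): p(t) = (t + 5)·(t^2 - 7t + 6).
The quadratic factors as (t - 1)·(t - 6).
Eigenvalues: -5, 1, 6.

-5, 1, 6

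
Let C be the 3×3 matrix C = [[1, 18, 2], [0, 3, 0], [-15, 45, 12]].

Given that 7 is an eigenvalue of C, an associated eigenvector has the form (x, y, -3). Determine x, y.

-1, 0

We need (C - 7I)v = 0.
C - 7I = [[-6, 18, 2], [0, -4, 0], [-15, 45, 5]].
Row 1: (-6)·x + (18)·y + (2)·-3 = 0
Row 2: (0)·x + (-4)·y + (0)·-3 = 0
Row 3: (-15)·x + (45)·y + (5)·-3 = 0
Solving gives x = -1, y = 0.
Check: C·(-1, 0, -3) = (-7, 0, -21) = 7·(-1, 0, -3).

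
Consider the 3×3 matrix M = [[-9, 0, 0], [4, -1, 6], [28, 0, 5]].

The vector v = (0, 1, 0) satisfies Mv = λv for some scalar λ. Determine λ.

Compute Mv: M·(0, 1, 0) = (0, -1, 0).
Since Mv = λv, compare component 2: -1 = λ·1, so λ = -1.

-1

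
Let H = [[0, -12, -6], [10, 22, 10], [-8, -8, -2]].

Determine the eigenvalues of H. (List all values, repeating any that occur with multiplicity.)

2, 6, 12

Compute the characteristic polynomial p(λ) = det(λI - H).
Cofactor expansion gives p(λ) = λ^3 - 20λ^2 + 108λ - 144.
Try λ = 6: p(6) = 0, so 6 is a root.
Factor out (λ - 6): p(λ) = (λ - 6)·(λ^2 - 14λ + 24).
The quadratic factors as (λ - 2)·(λ - 12).
Eigenvalues: 2, 6, 12.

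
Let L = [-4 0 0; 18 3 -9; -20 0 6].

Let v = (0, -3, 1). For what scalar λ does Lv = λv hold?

Compute Lv: L·(0, -3, 1) = (0, -18, 6).
Since Lv = λv, compare component 2: -18 = λ·-3, so λ = 6.

6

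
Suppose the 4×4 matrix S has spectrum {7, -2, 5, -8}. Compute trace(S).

2

trace(S) is the sum of the eigenvalues: (7) + (-2) + (5) + (-8) = 2.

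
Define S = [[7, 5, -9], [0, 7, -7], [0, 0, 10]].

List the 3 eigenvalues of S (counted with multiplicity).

7, 7, 10

S is upper triangular, so its eigenvalues are the diagonal entries.
Diagonal: 7, 7, 10.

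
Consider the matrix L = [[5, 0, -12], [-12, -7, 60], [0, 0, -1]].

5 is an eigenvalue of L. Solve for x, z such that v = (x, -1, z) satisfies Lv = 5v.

We need (L - 5I)v = 0.
L - 5I = [[0, 0, -12], [-12, -12, 60], [0, 0, -6]].
Row 1: (0)·x + (0)·-1 + (-12)·z = 0
Row 2: (-12)·x + (-12)·-1 + (60)·z = 0
Row 3: (0)·x + (0)·-1 + (-6)·z = 0
Solving gives x = 1, z = 0.
Check: L·(1, -1, 0) = (5, -5, 0) = 5·(1, -1, 0).

1, 0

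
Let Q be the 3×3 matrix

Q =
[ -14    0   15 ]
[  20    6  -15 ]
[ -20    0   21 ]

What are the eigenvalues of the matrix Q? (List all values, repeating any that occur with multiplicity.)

1, 6, 6

The characteristic polynomial is p(r) = det(rI - Q).
Expanding the 3×3 determinant: p(r) = r^3 - 13r^2 + 48r - 36.
Since p(6) = 0, r = 6 is a root.
Factor out (r - 6): p(r) = (r - 6)·(r^2 - 7r + 6).
The quadratic factors as (r - 1)·(r - 6).
Eigenvalues: 1, 6, 6.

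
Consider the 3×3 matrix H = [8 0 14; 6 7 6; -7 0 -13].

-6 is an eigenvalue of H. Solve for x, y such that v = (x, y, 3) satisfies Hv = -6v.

We need (H + 6I)v = 0.
H + 6I = [[14, 0, 14], [6, 13, 6], [-7, 0, -7]].
Row 1: (14)·x + (0)·y + (14)·3 = 0
Row 2: (6)·x + (13)·y + (6)·3 = 0
Row 3: (-7)·x + (0)·y + (-7)·3 = 0
Solving gives x = -3, y = 0.
Check: H·(-3, 0, 3) = (18, 0, -18) = -6·(-3, 0, 3).

-3, 0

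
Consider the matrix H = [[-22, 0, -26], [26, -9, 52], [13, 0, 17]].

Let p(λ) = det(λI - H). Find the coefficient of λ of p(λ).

9

p(λ) = λ^3 + 14λ^2 + 9λ - 324.
The coefficient of λ is 9.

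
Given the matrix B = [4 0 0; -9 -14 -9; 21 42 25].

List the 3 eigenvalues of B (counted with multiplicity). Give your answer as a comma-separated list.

4, 4, 7

Compute the characteristic polynomial p(t) = det(tI - B).
Cofactor expansion gives p(t) = t^3 - 15t^2 + 72t - 112.
Rational-root test: t = 4 gives p(4) = 0.
Dividing by (t - 4) leaves t^2 - 11t + 28.
The quadratic factors as (t - 4)·(t - 7).
Eigenvalues: 4, 4, 7.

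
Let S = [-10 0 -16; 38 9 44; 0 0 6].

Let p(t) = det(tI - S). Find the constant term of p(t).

p(t) = t^3 - 5t^2 - 96t + 540.
The constant term is 540.

540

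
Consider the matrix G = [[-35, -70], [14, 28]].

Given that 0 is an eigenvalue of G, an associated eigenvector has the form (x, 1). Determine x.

We need (G)v = 0.
G = [[-35, -70], [14, 28]].
Row 1: (-35)·x + (-70)·1 = 0
Row 2: (14)·x + (28)·1 = 0
Solving gives x = -2.
Check: G·(-2, 1) = (0, 0) = 0·(-2, 1).

-2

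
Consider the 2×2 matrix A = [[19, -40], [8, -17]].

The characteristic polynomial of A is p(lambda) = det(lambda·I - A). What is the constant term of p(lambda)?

p(lambda) = lambda^2 - 2·lambda - 3.
The constant term is -3.

-3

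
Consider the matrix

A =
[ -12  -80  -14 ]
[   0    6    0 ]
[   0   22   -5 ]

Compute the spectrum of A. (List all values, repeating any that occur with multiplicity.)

-12, -5, 6

Set up det(λI - A) = 0.
Expanding the 3×3 determinant: p(λ) = λ^3 + 11λ^2 - 42λ - 360.
Try λ = 6: p(6) = 0, so 6 is a root.
Factor out (λ - 6): p(λ) = (λ - 6)·(λ^2 + 17λ + 60).
The quadratic factors as (λ + 12)·(λ + 5).
Eigenvalues: -12, -5, 6.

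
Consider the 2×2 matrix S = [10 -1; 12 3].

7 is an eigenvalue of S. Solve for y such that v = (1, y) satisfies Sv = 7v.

We need (S - 7I)v = 0.
S - 7I = [[3, -1], [12, -4]].
Row 1: (3)·1 + (-1)·y = 0
Row 2: (12)·1 + (-4)·y = 0
Solving gives y = 3.
Check: S·(1, 3) = (7, 21) = 7·(1, 3).

3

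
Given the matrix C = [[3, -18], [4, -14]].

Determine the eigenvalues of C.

-6, -5

det(C - lambda·I) = (3 - lambda)(-14 - lambda) - (-18)·(4) = lambda^2 + 11·lambda + 30.
This factors as (lambda + 6)·(lambda + 5) = 0.
Eigenvalues: -6, -5.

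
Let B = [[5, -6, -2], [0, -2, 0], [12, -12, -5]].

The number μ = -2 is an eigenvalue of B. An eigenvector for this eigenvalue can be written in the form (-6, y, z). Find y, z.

We need (B + 2I)v = 0.
B + 2I = [[7, -6, -2], [0, 0, 0], [12, -12, -3]].
Row 1: (7)·-6 + (-6)·y + (-2)·z = 0
Row 2: (0)·-6 + (0)·y + (0)·z = 0
Row 3: (12)·-6 + (-12)·y + (-3)·z = 0
Solving gives y = -3, z = -12.
Check: B·(-6, -3, -12) = (12, 6, 24) = -2·(-6, -3, -12).

-3, -12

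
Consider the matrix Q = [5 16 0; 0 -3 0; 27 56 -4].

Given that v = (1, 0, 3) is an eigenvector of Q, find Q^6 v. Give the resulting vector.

(15625, 0, 46875)

First find the eigenvalue: Qv = (5, 0, 15) = 5·(1, 0, 3), so λ = 5.
Then Q^6 v = λ^6·v = 5^6·(1, 0, 3) = 15625·(1, 0, 3) = (15625, 0, 46875).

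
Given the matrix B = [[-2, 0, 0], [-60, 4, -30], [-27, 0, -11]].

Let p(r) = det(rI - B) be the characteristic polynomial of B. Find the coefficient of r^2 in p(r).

9

The coefficient of r^2 of det(rI - B) is −trace(B).
trace(B) = (-2) + (4) + (-11) = -9, so the coefficient is 9.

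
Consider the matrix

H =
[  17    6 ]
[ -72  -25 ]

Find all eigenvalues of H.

-7, -1

det(H - tI) = (17 - t)(-25 - t) - (6)·(-72) = t^2 + 8t + 7.
This factors as (t + 7)·(t + 1) = 0.
Eigenvalues: -7, -1.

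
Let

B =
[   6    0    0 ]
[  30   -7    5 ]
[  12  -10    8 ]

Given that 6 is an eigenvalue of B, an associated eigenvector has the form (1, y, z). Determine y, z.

We need (B - 6I)v = 0.
B - 6I = [[0, 0, 0], [30, -13, 5], [12, -10, 2]].
Row 1: (0)·1 + (0)·y + (0)·z = 0
Row 2: (30)·1 + (-13)·y + (5)·z = 0
Row 3: (12)·1 + (-10)·y + (2)·z = 0
Solving gives y = 0, z = -6.
Check: B·(1, 0, -6) = (6, 0, -36) = 6·(1, 0, -6).

0, -6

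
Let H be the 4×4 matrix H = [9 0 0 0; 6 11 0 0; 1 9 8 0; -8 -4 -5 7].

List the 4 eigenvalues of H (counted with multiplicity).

H is lower triangular, so its eigenvalues are the diagonal entries.
Diagonal: 9, 11, 8, 7.

7, 8, 9, 11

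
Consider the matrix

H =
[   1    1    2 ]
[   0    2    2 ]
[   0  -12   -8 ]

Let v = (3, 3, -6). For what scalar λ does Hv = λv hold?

-2

Compute Hv: H·(3, 3, -6) = (-6, -6, 12).
Since Hv = λv, compare component 1: -6 = λ·3, so λ = -2.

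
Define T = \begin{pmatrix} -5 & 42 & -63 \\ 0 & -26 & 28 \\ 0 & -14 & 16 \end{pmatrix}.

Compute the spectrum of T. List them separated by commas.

-12, -5, 2

Set up det(tI - T) = 0.
Expanding the 3×3 determinant: p(t) = t^3 + 15t^2 + 26t - 120.
Try t = 2: p(2) = 0, so 2 is a root.
Factor out (t - 2): p(t) = (t - 2)·(t^2 + 17t + 60).
The quadratic factors as (t + 12)·(t + 5).
Eigenvalues: -12, -5, 2.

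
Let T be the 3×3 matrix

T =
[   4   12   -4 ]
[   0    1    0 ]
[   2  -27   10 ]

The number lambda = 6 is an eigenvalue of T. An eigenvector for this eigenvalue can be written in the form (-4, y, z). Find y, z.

0, 2

We need (T - 6I)v = 0.
T - 6I = [[-2, 12, -4], [0, -5, 0], [2, -27, 4]].
Row 1: (-2)·-4 + (12)·y + (-4)·z = 0
Row 2: (0)·-4 + (-5)·y + (0)·z = 0
Row 3: (2)·-4 + (-27)·y + (4)·z = 0
Solving gives y = 0, z = 2.
Check: T·(-4, 0, 2) = (-24, 0, 12) = 6·(-4, 0, 2).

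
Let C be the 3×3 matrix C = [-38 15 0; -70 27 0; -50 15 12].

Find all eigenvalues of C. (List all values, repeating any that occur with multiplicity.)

Set up det(rI - C) = 0.
Cofactor expansion gives p(r) = r^3 - r^2 - 108r - 288.
Since p(-3) = 0, r = -3 is a root.
Dividing by (r + 3) leaves r^2 - 4r - 96.
The quadratic factors as (r + 8)·(r - 12).
Eigenvalues: -8, -3, 12.

-8, -3, 12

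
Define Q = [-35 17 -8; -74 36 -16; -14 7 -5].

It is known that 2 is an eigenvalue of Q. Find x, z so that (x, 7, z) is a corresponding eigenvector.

3, 1

We need (Q - 2I)v = 0.
Q - 2I = [[-37, 17, -8], [-74, 34, -16], [-14, 7, -7]].
Row 1: (-37)·x + (17)·7 + (-8)·z = 0
Row 2: (-74)·x + (34)·7 + (-16)·z = 0
Row 3: (-14)·x + (7)·7 + (-7)·z = 0
Solving gives x = 3, z = 1.
Check: Q·(3, 7, 1) = (6, 14, 2) = 2·(3, 7, 1).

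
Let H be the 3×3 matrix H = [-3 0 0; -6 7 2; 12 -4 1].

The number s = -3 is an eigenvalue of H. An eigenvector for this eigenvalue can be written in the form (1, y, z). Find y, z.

1, -2

We need (H + 3I)v = 0.
H + 3I = [[0, 0, 0], [-6, 10, 2], [12, -4, 4]].
Row 1: (0)·1 + (0)·y + (0)·z = 0
Row 2: (-6)·1 + (10)·y + (2)·z = 0
Row 3: (12)·1 + (-4)·y + (4)·z = 0
Solving gives y = 1, z = -2.
Check: H·(1, 1, -2) = (-3, -3, 6) = -3·(1, 1, -2).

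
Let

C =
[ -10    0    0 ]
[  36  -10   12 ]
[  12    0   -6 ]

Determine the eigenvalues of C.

Compute the characteristic polynomial p(t) = det(tI - C).
Cofactor expansion gives p(t) = t^3 + 26t^2 + 220t + 600.
Try t = -6: p(-6) = 0, so -6 is a root.
Dividing by (t + 6) leaves t^2 + 20t + 100.
The quadratic factor is (t + 10)^2.
Eigenvalues: -10, -10, -6.

-10, -10, -6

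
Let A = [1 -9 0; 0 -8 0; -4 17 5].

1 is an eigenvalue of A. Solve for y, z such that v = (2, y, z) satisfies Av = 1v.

We need (A - 1I)v = 0.
A - 1I = [[0, -9, 0], [0, -9, 0], [-4, 17, 4]].
Row 1: (0)·2 + (-9)·y + (0)·z = 0
Row 2: (0)·2 + (-9)·y + (0)·z = 0
Row 3: (-4)·2 + (17)·y + (4)·z = 0
Solving gives y = 0, z = 2.
Check: A·(2, 0, 2) = (2, 0, 2) = 1·(2, 0, 2).

0, 2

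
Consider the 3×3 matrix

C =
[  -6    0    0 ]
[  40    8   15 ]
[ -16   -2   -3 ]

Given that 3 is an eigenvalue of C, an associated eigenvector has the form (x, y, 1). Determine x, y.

We need (C - 3I)v = 0.
C - 3I = [[-9, 0, 0], [40, 5, 15], [-16, -2, -6]].
Row 1: (-9)·x + (0)·y + (0)·1 = 0
Row 2: (40)·x + (5)·y + (15)·1 = 0
Row 3: (-16)·x + (-2)·y + (-6)·1 = 0
Solving gives x = 0, y = -3.
Check: C·(0, -3, 1) = (0, -9, 3) = 3·(0, -3, 1).

0, -3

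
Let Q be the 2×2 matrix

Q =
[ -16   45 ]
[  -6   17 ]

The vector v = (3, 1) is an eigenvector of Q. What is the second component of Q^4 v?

First find the eigenvalue: Qv = (-3, -1) = -1·(3, 1), so λ = -1.
Then Q^4 v = λ^4·v = (-1)^4·(3, 1) = 1·(3, 1) = (3, 1).

1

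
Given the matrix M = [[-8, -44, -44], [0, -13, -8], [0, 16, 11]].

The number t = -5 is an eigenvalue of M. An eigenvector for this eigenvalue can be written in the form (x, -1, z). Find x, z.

We need (M + 5I)v = 0.
M + 5I = [[-3, -44, -44], [0, -8, -8], [0, 16, 16]].
Row 1: (-3)·x + (-44)·-1 + (-44)·z = 0
Row 2: (0)·x + (-8)·-1 + (-8)·z = 0
Row 3: (0)·x + (16)·-1 + (16)·z = 0
Solving gives x = 0, z = 1.
Check: M·(0, -1, 1) = (0, 5, -5) = -5·(0, -1, 1).

0, 1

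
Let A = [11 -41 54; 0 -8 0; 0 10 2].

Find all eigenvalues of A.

Set up det(rI - A) = 0.
Expanding the 3×3 determinant: p(r) = r^3 - 5r^2 - 82r + 176.
Rational-root test: r = 2 gives p(2) = 0.
Dividing by (r - 2) leaves r^2 - 3r - 88.
The quadratic factors as (r + 8)·(r - 11).
Eigenvalues: -8, 2, 11.

-8, 2, 11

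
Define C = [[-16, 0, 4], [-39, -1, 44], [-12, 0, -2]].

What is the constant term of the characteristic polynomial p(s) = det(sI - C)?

p(0) = det(0·I − C) = det(−C) = (−1)^3·det(C).
det(C) = -80, so p(0) = 80.

80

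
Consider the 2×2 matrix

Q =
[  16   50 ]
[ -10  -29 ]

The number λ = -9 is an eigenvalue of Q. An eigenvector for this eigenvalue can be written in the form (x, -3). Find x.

We need (Q + 9I)v = 0.
Q + 9I = [[25, 50], [-10, -20]].
Row 1: (25)·x + (50)·-3 = 0
Row 2: (-10)·x + (-20)·-3 = 0
Solving gives x = 6.
Check: Q·(6, -3) = (-54, 27) = -9·(6, -3).

6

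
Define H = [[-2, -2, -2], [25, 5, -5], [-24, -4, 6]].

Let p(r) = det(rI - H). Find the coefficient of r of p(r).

p(r) = r^3 - 9r^2 - 10r.
The coefficient of r is -10.

-10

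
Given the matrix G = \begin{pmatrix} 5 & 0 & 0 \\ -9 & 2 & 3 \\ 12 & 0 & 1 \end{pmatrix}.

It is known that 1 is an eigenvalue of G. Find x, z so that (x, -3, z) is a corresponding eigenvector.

We need (G - 1I)v = 0.
G - 1I = [[4, 0, 0], [-9, 1, 3], [12, 0, 0]].
Row 1: (4)·x + (0)·-3 + (0)·z = 0
Row 2: (-9)·x + (1)·-3 + (3)·z = 0
Row 3: (12)·x + (0)·-3 + (0)·z = 0
Solving gives x = 0, z = 1.
Check: G·(0, -3, 1) = (0, -3, 1) = 1·(0, -3, 1).

0, 1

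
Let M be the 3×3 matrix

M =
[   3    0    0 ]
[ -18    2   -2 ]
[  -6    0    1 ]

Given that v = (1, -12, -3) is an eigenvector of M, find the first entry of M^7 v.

2187

First find the eigenvalue: Mv = (3, -36, -9) = 3·(1, -12, -3), so λ = 3.
Then M^7 v = λ^7·v = 3^7·(1, -12, -3) = 2187·(1, -12, -3) = (2187, -26244, -6561).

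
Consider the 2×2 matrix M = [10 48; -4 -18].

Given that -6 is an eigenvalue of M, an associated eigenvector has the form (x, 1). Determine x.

We need (M + 6I)v = 0.
M + 6I = [[16, 48], [-4, -12]].
Row 1: (16)·x + (48)·1 = 0
Row 2: (-4)·x + (-12)·1 = 0
Solving gives x = -3.
Check: M·(-3, 1) = (18, -6) = -6·(-3, 1).

-3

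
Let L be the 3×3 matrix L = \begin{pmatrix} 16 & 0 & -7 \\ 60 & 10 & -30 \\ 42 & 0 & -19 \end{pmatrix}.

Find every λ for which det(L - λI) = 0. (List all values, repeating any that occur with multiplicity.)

-5, 2, 10

The characteristic polynomial is p(λ) = det(λI - L).
Expanding the 3×3 determinant: p(λ) = λ^3 - 7λ^2 - 40λ + 100.
Rational-root test: λ = 2 gives p(2) = 0.
Dividing by (λ - 2) leaves λ^2 - 5λ - 50.
The quadratic factors as (λ + 5)·(λ - 10).
Eigenvalues: -5, 2, 10.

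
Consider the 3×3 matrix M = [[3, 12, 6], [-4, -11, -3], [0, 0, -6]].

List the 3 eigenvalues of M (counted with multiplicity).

-6, -5, -3

Compute the characteristic polynomial p(μ) = det(μI - M).
Expanding the 3×3 determinant: p(μ) = μ^3 + 14μ^2 + 63μ + 90.
Try μ = -3: p(-3) = 0, so -3 is a root.
Factor out (μ + 3): p(μ) = (μ + 3)·(μ^2 + 11μ + 30).
The quadratic factors as (μ + 6)·(μ + 5).
Eigenvalues: -6, -5, -3.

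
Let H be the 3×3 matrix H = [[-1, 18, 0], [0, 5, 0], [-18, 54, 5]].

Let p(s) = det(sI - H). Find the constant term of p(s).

p(s) = s^3 - 9s^2 + 15s + 25.
The constant term is 25.

25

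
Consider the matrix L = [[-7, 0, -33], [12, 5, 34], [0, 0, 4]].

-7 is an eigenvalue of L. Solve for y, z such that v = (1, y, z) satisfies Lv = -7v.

We need (L + 7I)v = 0.
L + 7I = [[0, 0, -33], [12, 12, 34], [0, 0, 11]].
Row 1: (0)·1 + (0)·y + (-33)·z = 0
Row 2: (12)·1 + (12)·y + (34)·z = 0
Row 3: (0)·1 + (0)·y + (11)·z = 0
Solving gives y = -1, z = 0.
Check: L·(1, -1, 0) = (-7, 7, 0) = -7·(1, -1, 0).

-1, 0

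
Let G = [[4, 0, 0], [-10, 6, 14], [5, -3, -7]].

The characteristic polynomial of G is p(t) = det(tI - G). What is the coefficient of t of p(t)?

p(t) = t^3 - 3t^2 - 4t.
The coefficient of t is -4.

-4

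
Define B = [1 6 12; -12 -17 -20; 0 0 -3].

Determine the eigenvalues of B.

Compute the characteristic polynomial p(λ) = det(λI - B).
Expanding along the first row, p(λ) = λ^3 + 19λ^2 + 103λ + 165.
Rational-root test: λ = -5 gives p(-5) = 0.
Dividing by (λ + 5) leaves λ^2 + 14λ + 33.
The quadratic factors as (λ + 11)·(λ + 3).
Eigenvalues: -11, -5, -3.

-11, -5, -3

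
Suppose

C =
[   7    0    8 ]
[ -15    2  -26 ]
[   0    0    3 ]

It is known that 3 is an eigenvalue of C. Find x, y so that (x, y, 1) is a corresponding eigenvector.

We need (C - 3I)v = 0.
C - 3I = [[4, 0, 8], [-15, -1, -26], [0, 0, 0]].
Row 1: (4)·x + (0)·y + (8)·1 = 0
Row 2: (-15)·x + (-1)·y + (-26)·1 = 0
Row 3: (0)·x + (0)·y + (0)·1 = 0
Solving gives x = -2, y = 4.
Check: C·(-2, 4, 1) = (-6, 12, 3) = 3·(-2, 4, 1).

-2, 4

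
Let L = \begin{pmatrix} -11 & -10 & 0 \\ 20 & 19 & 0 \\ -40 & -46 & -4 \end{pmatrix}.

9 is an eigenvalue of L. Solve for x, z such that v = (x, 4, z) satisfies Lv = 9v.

We need (L - 9I)v = 0.
L - 9I = [[-20, -10, 0], [20, 10, 0], [-40, -46, -13]].
Row 1: (-20)·x + (-10)·4 + (0)·z = 0
Row 2: (20)·x + (10)·4 + (0)·z = 0
Row 3: (-40)·x + (-46)·4 + (-13)·z = 0
Solving gives x = -2, z = -8.
Check: L·(-2, 4, -8) = (-18, 36, -72) = 9·(-2, 4, -8).

-2, -8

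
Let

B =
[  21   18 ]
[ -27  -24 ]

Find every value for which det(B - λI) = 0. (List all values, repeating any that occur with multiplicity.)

det(B - rI) = (21 - r)(-24 - r) - (18)·(-27) = r^2 + 3r - 18.
This factors as (r + 6)·(r - 3) = 0.
Eigenvalues: -6, 3.

-6, 3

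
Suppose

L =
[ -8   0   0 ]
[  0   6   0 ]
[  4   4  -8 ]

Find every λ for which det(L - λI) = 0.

L is lower triangular, so its eigenvalues are the diagonal entries.
Diagonal: -8, 6, -8.

-8, -8, 6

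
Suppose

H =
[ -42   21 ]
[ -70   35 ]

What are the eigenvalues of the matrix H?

det(H - rI) = (-42 - r)(35 - r) - (21)·(-70) = r^2 + 7r.
This factors as (r + 7)·r = 0.
Eigenvalues: -7, 0.

-7, 0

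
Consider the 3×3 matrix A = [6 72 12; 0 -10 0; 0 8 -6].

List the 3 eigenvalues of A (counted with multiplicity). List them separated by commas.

Set up det(lambda·I - A) = 0.
Cofactor expansion gives p(lambda) = lambda^3 + 10·lambda^2 - 36·lambda - 360.
Since p(-10) = 0, lambda = -10 is a root.
Dividing by (lambda + 10) leaves lambda^2 - 36.
The quadratic factors as (lambda + 6)·(lambda - 6).
Eigenvalues: -10, -6, 6.

-10, -6, 6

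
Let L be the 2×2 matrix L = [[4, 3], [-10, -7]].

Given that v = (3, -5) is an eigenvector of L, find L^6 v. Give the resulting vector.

First find the eigenvalue: Lv = (-3, 5) = -1·(3, -5), so λ = -1.
Then L^6 v = λ^6·v = (-1)^6·(3, -5) = 1·(3, -5) = (3, -5).

(3, -5)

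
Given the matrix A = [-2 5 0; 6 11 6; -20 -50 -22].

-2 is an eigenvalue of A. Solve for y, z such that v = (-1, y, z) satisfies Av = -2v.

0, 1

We need (A + 2I)v = 0.
A + 2I = [[0, 5, 0], [6, 13, 6], [-20, -50, -20]].
Row 1: (0)·-1 + (5)·y + (0)·z = 0
Row 2: (6)·-1 + (13)·y + (6)·z = 0
Row 3: (-20)·-1 + (-50)·y + (-20)·z = 0
Solving gives y = 0, z = 1.
Check: A·(-1, 0, 1) = (2, 0, -2) = -2·(-1, 0, 1).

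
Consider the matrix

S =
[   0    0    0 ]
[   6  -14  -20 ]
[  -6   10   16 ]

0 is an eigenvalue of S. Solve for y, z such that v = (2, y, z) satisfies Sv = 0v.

We need (S)v = 0.
S = [[0, 0, 0], [6, -14, -20], [-6, 10, 16]].
Row 1: (0)·2 + (0)·y + (0)·z = 0
Row 2: (6)·2 + (-14)·y + (-20)·z = 0
Row 3: (-6)·2 + (10)·y + (16)·z = 0
Solving gives y = -2, z = 2.
Check: S·(2, -2, 2) = (0, 0, 0) = 0·(2, -2, 2).

-2, 2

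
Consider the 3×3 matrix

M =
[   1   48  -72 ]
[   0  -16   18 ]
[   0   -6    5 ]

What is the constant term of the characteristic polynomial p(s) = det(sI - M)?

p(0) = det(0·I − M) = det(−M) = (−1)^3·det(M).
det(M) = 28, so p(0) = -28.

-28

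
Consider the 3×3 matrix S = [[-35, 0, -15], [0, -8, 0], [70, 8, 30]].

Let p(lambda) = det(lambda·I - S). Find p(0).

0

p(0) = det(0·I − S) = det(−S) = (−1)^3·det(S).
det(S) = 0, so p(0) = 0.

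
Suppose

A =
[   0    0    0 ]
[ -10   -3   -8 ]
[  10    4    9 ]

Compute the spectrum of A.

0, 1, 5

Set up det(λI - A) = 0.
Expanding along the first row, p(λ) = λ^3 - 6λ^2 + 5λ.
Try λ = 0: p(0) = 0, so 0 is a root.
Factor out λ: p(λ) = λ·(λ^2 - 6λ + 5).
The quadratic factors as (λ - 1)·(λ - 5).
Eigenvalues: 0, 1, 5.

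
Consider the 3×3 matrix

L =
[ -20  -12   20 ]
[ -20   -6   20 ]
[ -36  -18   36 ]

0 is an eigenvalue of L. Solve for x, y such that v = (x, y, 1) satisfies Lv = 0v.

We need (L)v = 0.
L = [[-20, -12, 20], [-20, -6, 20], [-36, -18, 36]].
Row 1: (-20)·x + (-12)·y + (20)·1 = 0
Row 2: (-20)·x + (-6)·y + (20)·1 = 0
Row 3: (-36)·x + (-18)·y + (36)·1 = 0
Solving gives x = 1, y = 0.
Check: L·(1, 0, 1) = (0, 0, 0) = 0·(1, 0, 1).

1, 0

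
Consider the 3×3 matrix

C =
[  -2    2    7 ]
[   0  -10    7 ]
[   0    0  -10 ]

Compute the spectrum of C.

-10, -10, -2

C is upper triangular, so its eigenvalues are the diagonal entries.
Diagonal: -2, -10, -10.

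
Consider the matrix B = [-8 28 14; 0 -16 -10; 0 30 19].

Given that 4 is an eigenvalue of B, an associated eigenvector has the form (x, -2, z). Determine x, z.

0, 4

We need (B - 4I)v = 0.
B - 4I = [[-12, 28, 14], [0, -20, -10], [0, 30, 15]].
Row 1: (-12)·x + (28)·-2 + (14)·z = 0
Row 2: (0)·x + (-20)·-2 + (-10)·z = 0
Row 3: (0)·x + (30)·-2 + (15)·z = 0
Solving gives x = 0, z = 4.
Check: B·(0, -2, 4) = (0, -8, 16) = 4·(0, -2, 4).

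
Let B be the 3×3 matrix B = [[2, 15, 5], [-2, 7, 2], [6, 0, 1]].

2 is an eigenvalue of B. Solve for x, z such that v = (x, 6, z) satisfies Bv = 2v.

-3, -18

We need (B - 2I)v = 0.
B - 2I = [[0, 15, 5], [-2, 5, 2], [6, 0, -1]].
Row 1: (0)·x + (15)·6 + (5)·z = 0
Row 2: (-2)·x + (5)·6 + (2)·z = 0
Row 3: (6)·x + (0)·6 + (-1)·z = 0
Solving gives x = -3, z = -18.
Check: B·(-3, 6, -18) = (-6, 12, -36) = 2·(-3, 6, -18).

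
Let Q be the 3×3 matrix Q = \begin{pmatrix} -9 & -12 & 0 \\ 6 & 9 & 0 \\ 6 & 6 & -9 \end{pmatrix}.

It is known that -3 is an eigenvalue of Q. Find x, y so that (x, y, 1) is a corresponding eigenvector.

We need (Q + 3I)v = 0.
Q + 3I = [[-6, -12, 0], [6, 12, 0], [6, 6, -6]].
Row 1: (-6)·x + (-12)·y + (0)·1 = 0
Row 2: (6)·x + (12)·y + (0)·1 = 0
Row 3: (6)·x + (6)·y + (-6)·1 = 0
Solving gives x = 2, y = -1.
Check: Q·(2, -1, 1) = (-6, 3, -3) = -3·(2, -1, 1).

2, -1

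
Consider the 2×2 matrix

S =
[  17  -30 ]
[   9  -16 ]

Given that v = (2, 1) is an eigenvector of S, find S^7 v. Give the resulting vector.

First find the eigenvalue: Sv = (4, 2) = 2·(2, 1), so λ = 2.
Then S^7 v = λ^7·v = 2^7·(2, 1) = 128·(2, 1) = (256, 128).

(256, 128)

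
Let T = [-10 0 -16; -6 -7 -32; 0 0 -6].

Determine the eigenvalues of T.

-10, -7, -6

Compute the characteristic polynomial p(λ) = det(λI - T).
Expanding along the first row, p(λ) = λ^3 + 23λ^2 + 172λ + 420.
Rational-root test: λ = -7 gives p(-7) = 0.
Factor out (λ + 7): p(λ) = (λ + 7)·(λ^2 + 16λ + 60).
The quadratic factors as (λ + 10)·(λ + 6).
Eigenvalues: -10, -7, -6.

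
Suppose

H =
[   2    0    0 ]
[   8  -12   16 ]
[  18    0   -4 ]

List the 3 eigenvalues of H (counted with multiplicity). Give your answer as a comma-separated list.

Set up det(tI - H) = 0.
Cofactor expansion gives p(t) = t^3 + 14t^2 + 16t - 96.
Since p(-4) = 0, t = -4 is a root.
Dividing by (t + 4) leaves t^2 + 10t - 24.
The quadratic factors as (t + 12)·(t - 2).
Eigenvalues: -12, -4, 2.

-12, -4, 2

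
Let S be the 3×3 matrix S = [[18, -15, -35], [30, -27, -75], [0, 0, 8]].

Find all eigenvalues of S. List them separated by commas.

Set up det(μI - S) = 0.
Expanding along the first row, p(μ) = μ^3 + μ^2 - 108μ + 288.
Rational-root test: μ = 3 gives p(3) = 0.
Factor out (μ - 3): p(μ) = (μ - 3)·(μ^2 + 4μ - 96).
The quadratic factors as (μ + 12)·(μ - 8).
Eigenvalues: -12, 3, 8.

-12, 3, 8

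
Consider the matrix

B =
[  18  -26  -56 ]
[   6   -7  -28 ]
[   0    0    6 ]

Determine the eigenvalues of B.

Compute the characteristic polynomial p(λ) = det(λI - B).
Expanding along the first row, p(λ) = λ^3 - 17λ^2 + 96λ - 180.
Rational-root test: λ = 5 gives p(5) = 0.
Factor out (λ - 5): p(λ) = (λ - 5)·(λ^2 - 12λ + 36).
The quadratic factor is (λ - 6)^2.
Eigenvalues: 5, 6, 6.

5, 6, 6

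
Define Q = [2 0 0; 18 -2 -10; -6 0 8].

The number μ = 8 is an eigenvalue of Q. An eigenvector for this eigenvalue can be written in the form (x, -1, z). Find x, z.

0, 1

We need (Q - 8I)v = 0.
Q - 8I = [[-6, 0, 0], [18, -10, -10], [-6, 0, 0]].
Row 1: (-6)·x + (0)·-1 + (0)·z = 0
Row 2: (18)·x + (-10)·-1 + (-10)·z = 0
Row 3: (-6)·x + (0)·-1 + (0)·z = 0
Solving gives x = 0, z = 1.
Check: Q·(0, -1, 1) = (0, -8, 8) = 8·(0, -1, 1).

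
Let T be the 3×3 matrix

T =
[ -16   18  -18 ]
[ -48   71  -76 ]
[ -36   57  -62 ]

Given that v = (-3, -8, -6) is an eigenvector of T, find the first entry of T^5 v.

3072

First find the eigenvalue: Tv = (12, 32, 24) = -4·(-3, -8, -6), so λ = -4.
Then T^5 v = λ^5·v = (-4)^5·(-3, -8, -6) = -1024·(-3, -8, -6) = (3072, 8192, 6144).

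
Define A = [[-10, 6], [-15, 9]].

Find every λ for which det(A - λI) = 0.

-1, 0

det(A - rI) = (-10 - r)(9 - r) - (6)·(-15) = r^2 + r.
This factors as (r + 1)·r = 0.
Eigenvalues: -1, 0.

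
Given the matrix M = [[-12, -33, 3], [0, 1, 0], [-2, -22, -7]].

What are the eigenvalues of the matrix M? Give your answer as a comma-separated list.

-10, -9, 1

Compute the characteristic polynomial p(r) = det(rI - M).
Cofactor expansion gives p(r) = r^3 + 18r^2 + 71r - 90.
Rational-root test: r = 1 gives p(1) = 0.
Dividing by (r - 1) leaves r^2 + 19r + 90.
The quadratic factors as (r + 10)·(r + 9).
Eigenvalues: -10, -9, 1.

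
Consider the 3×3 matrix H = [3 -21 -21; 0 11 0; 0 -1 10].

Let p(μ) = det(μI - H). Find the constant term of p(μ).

-330

p(μ) = μ^3 - 24μ^2 + 173μ - 330.
The constant term is -330.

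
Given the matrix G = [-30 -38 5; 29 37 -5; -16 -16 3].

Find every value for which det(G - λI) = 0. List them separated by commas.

-1, 3, 8

The characteristic polynomial is p(r) = det(rI - G).
Cofactor expansion gives p(r) = r^3 - 10r^2 + 13r + 24.
Since p(-1) = 0, r = -1 is a root.
Factor out (r + 1): p(r) = (r + 1)·(r^2 - 11r + 24).
The quadratic factors as (r - 3)·(r - 8).
Eigenvalues: -1, 3, 8.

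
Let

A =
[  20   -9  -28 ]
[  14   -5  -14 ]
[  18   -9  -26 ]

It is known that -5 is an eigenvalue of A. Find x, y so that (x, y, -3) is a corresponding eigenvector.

We need (A + 5I)v = 0.
A + 5I = [[25, -9, -28], [14, 0, -14], [18, -9, -21]].
Row 1: (25)·x + (-9)·y + (-28)·-3 = 0
Row 2: (14)·x + (0)·y + (-14)·-3 = 0
Row 3: (18)·x + (-9)·y + (-21)·-3 = 0
Solving gives x = -3, y = 1.
Check: A·(-3, 1, -3) = (15, -5, 15) = -5·(-3, 1, -3).

-3, 1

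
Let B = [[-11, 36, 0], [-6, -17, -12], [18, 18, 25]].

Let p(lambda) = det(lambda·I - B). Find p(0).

p(0) = det(0·I − B) = det(−B) = (−1)^3·det(B).
det(B) = -77, so p(0) = 77.

77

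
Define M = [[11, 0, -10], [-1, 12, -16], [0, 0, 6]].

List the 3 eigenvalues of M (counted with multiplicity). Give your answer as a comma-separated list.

6, 11, 12

The characteristic polynomial is p(lambda) = det(lambda·I - M).
Expanding the 3×3 determinant: p(lambda) = lambda^3 - 29·lambda^2 + 270·lambda - 792.
Since p(6) = 0, lambda = 6 is a root.
Factor out (lambda - 6): p(lambda) = (lambda - 6)·(lambda^2 - 23·lambda + 132).
The quadratic factors as (lambda - 11)·(lambda - 12).
Eigenvalues: 6, 11, 12.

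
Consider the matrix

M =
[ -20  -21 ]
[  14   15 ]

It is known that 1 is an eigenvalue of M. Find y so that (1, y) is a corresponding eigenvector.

-1

We need (M - 1I)v = 0.
M - 1I = [[-21, -21], [14, 14]].
Row 1: (-21)·1 + (-21)·y = 0
Row 2: (14)·1 + (14)·y = 0
Solving gives y = -1.
Check: M·(1, -1) = (1, -1) = 1·(1, -1).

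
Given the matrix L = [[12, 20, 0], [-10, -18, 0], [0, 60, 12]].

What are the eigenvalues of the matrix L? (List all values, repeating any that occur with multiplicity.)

-8, 2, 12

Set up det(λI - L) = 0.
Expanding along the first row, p(λ) = λ^3 - 6λ^2 - 88λ + 192.
Try λ = 2: p(2) = 0, so 2 is a root.
Dividing by (λ - 2) leaves λ^2 - 4λ - 96.
The quadratic factors as (λ + 8)·(λ - 12).
Eigenvalues: -8, 2, 12.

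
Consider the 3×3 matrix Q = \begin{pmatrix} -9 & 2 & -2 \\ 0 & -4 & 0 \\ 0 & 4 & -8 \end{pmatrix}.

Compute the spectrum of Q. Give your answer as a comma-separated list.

Compute the characteristic polynomial p(lambda) = det(lambda·I - Q).
Expanding the 3×3 determinant: p(lambda) = lambda^3 + 21·lambda^2 + 140·lambda + 288.
Try lambda = -4: p(-4) = 0, so -4 is a root.
Factor out (lambda + 4): p(lambda) = (lambda + 4)·(lambda^2 + 17·lambda + 72).
The quadratic factors as (lambda + 9)·(lambda + 8).
Eigenvalues: -9, -8, -4.

-9, -8, -4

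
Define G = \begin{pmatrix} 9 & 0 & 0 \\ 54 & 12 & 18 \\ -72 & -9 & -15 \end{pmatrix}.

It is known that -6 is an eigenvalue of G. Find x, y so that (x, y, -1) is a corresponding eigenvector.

0, 1

We need (G + 6I)v = 0.
G + 6I = [[15, 0, 0], [54, 18, 18], [-72, -9, -9]].
Row 1: (15)·x + (0)·y + (0)·-1 = 0
Row 2: (54)·x + (18)·y + (18)·-1 = 0
Row 3: (-72)·x + (-9)·y + (-9)·-1 = 0
Solving gives x = 0, y = 1.
Check: G·(0, 1, -1) = (0, -6, 6) = -6·(0, 1, -1).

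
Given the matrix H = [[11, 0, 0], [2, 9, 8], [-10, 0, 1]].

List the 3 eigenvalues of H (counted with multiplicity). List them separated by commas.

1, 9, 11

The characteristic polynomial is p(λ) = det(λI - H).
Expanding along the first row, p(λ) = λ^3 - 21λ^2 + 119λ - 99.
Rational-root test: λ = 9 gives p(9) = 0.
Factor out (λ - 9): p(λ) = (λ - 9)·(λ^2 - 12λ + 11).
The quadratic factors as (λ - 1)·(λ - 11).
Eigenvalues: 1, 9, 11.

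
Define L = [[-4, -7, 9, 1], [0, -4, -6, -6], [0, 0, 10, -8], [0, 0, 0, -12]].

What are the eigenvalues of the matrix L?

-12, -4, -4, 10

L is upper triangular, so its eigenvalues are the diagonal entries.
Diagonal: -4, -4, 10, -12.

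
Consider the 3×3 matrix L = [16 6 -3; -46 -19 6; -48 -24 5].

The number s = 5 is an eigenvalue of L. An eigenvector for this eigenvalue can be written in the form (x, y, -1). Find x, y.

We need (L - 5I)v = 0.
L - 5I = [[11, 6, -3], [-46, -24, 6], [-48, -24, 0]].
Row 1: (11)·x + (6)·y + (-3)·-1 = 0
Row 2: (-46)·x + (-24)·y + (6)·-1 = 0
Row 3: (-48)·x + (-24)·y + (0)·-1 = 0
Solving gives x = 3, y = -6.
Check: L·(3, -6, -1) = (15, -30, -5) = 5·(3, -6, -1).

3, -6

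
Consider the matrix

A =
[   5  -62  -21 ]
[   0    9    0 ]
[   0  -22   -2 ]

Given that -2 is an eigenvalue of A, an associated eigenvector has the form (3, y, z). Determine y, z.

We need (A + 2I)v = 0.
A + 2I = [[7, -62, -21], [0, 11, 0], [0, -22, 0]].
Row 1: (7)·3 + (-62)·y + (-21)·z = 0
Row 2: (0)·3 + (11)·y + (0)·z = 0
Row 3: (0)·3 + (-22)·y + (0)·z = 0
Solving gives y = 0, z = 1.
Check: A·(3, 0, 1) = (-6, 0, -2) = -2·(3, 0, 1).

0, 1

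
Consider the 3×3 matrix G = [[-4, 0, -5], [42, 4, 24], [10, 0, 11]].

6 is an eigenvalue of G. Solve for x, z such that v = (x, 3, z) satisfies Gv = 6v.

We need (G - 6I)v = 0.
G - 6I = [[-10, 0, -5], [42, -2, 24], [10, 0, 5]].
Row 1: (-10)·x + (0)·3 + (-5)·z = 0
Row 2: (42)·x + (-2)·3 + (24)·z = 0
Row 3: (10)·x + (0)·3 + (5)·z = 0
Solving gives x = -1, z = 2.
Check: G·(-1, 3, 2) = (-6, 18, 12) = 6·(-1, 3, 2).

-1, 2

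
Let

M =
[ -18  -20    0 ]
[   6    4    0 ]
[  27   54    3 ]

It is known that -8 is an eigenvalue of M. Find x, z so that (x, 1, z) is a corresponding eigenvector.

We need (M + 8I)v = 0.
M + 8I = [[-10, -20, 0], [6, 12, 0], [27, 54, 11]].
Row 1: (-10)·x + (-20)·1 + (0)·z = 0
Row 2: (6)·x + (12)·1 + (0)·z = 0
Row 3: (27)·x + (54)·1 + (11)·z = 0
Solving gives x = -2, z = 0.
Check: M·(-2, 1, 0) = (16, -8, 0) = -8·(-2, 1, 0).

-2, 0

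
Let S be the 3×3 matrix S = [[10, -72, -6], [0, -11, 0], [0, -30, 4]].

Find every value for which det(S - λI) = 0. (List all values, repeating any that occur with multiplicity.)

Compute the characteristic polynomial p(s) = det(sI - S).
Expanding the 3×3 determinant: p(s) = s^3 - 3s^2 - 114s + 440.
Since p(4) = 0, s = 4 is a root.
Factor out (s - 4): p(s) = (s - 4)·(s^2 + s - 110).
The quadratic factors as (s + 11)·(s - 10).
Eigenvalues: -11, 4, 10.

-11, 4, 10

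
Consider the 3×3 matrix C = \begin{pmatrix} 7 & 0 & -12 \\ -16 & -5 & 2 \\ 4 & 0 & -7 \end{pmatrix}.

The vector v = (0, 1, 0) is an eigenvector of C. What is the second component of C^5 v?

First find the eigenvalue: Cv = (0, -5, 0) = -5·(0, 1, 0), so λ = -5.
Then C^5 v = λ^5·v = (-5)^5·(0, 1, 0) = -3125·(0, 1, 0) = (0, -3125, 0).

-3125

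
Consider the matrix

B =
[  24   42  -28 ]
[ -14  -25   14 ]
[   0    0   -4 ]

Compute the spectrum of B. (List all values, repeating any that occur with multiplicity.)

Set up det(rI - B) = 0.
Cofactor expansion gives p(r) = r^3 + 5r^2 - 8r - 48.
Try r = 3: p(3) = 0, so 3 is a root.
Dividing by (r - 3) leaves r^2 + 8r + 16.
The quadratic factor is (r + 4)^2.
Eigenvalues: -4, -4, 3.

-4, -4, 3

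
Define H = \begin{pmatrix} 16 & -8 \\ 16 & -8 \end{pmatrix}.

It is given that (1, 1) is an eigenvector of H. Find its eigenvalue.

Compute Hv: H·(1, 1) = (8, 8).
Since Hv = λv, compare component 1: 8 = λ·1, so λ = 8.

8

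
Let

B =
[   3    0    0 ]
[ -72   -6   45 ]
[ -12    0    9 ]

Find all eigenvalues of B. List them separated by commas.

-6, 3, 9

The characteristic polynomial is p(λ) = det(λI - B).
Expanding along the first row, p(λ) = λ^3 - 6λ^2 - 45λ + 162.
Rational-root test: λ = 3 gives p(3) = 0.
Factor out (λ - 3): p(λ) = (λ - 3)·(λ^2 - 3λ - 54).
The quadratic factors as (λ + 6)·(λ - 9).
Eigenvalues: -6, 3, 9.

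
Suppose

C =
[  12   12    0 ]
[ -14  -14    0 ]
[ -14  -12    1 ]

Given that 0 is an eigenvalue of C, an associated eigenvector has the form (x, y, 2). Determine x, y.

We need (C)v = 0.
C = [[12, 12, 0], [-14, -14, 0], [-14, -12, 1]].
Row 1: (12)·x + (12)·y + (0)·2 = 0
Row 2: (-14)·x + (-14)·y + (0)·2 = 0
Row 3: (-14)·x + (-12)·y + (1)·2 = 0
Solving gives x = 1, y = -1.
Check: C·(1, -1, 2) = (0, 0, 0) = 0·(1, -1, 2).

1, -1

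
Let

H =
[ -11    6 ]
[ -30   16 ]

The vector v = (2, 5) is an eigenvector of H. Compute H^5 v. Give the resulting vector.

First find the eigenvalue: Hv = (8, 20) = 4·(2, 5), so λ = 4.
Then H^5 v = λ^5·v = 4^5·(2, 5) = 1024·(2, 5) = (2048, 5120).

(2048, 5120)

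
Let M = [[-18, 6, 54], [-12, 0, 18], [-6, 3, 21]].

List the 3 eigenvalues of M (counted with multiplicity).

-6, 3, 6

The characteristic polynomial is p(λ) = det(λI - M).
Cofactor expansion gives p(λ) = λ^3 - 3λ^2 - 36λ + 108.
Try λ = 6: p(6) = 0, so 6 is a root.
Factor out (λ - 6): p(λ) = (λ - 6)·(λ^2 + 3λ - 18).
The quadratic factors as (λ + 6)·(λ - 3).
Eigenvalues: -6, 3, 6.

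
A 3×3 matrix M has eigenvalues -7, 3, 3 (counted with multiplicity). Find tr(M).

-1

trace(M) is the sum of the eigenvalues: (-7) + (3) + (3) = -1.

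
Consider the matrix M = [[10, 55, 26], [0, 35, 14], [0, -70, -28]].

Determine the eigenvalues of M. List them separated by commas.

The characteristic polynomial is p(r) = det(rI - M).
Cofactor expansion gives p(r) = r^3 - 17r^2 + 70r.
Try r = 7: p(7) = 0, so 7 is a root.
Dividing by (r - 7) leaves r^2 - 10r.
The quadratic factors as r·(r - 10).
Eigenvalues: 0, 7, 10.

0, 7, 10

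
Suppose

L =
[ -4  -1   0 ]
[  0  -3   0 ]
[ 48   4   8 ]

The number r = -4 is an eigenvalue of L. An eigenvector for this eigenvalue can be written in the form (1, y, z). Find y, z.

0, -4

We need (L + 4I)v = 0.
L + 4I = [[0, -1, 0], [0, 1, 0], [48, 4, 12]].
Row 1: (0)·1 + (-1)·y + (0)·z = 0
Row 2: (0)·1 + (1)·y + (0)·z = 0
Row 3: (48)·1 + (4)·y + (12)·z = 0
Solving gives y = 0, z = -4.
Check: L·(1, 0, -4) = (-4, 0, 16) = -4·(1, 0, -4).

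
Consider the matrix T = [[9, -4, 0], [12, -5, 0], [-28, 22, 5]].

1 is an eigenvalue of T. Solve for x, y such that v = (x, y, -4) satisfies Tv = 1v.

1, 2

We need (T - 1I)v = 0.
T - 1I = [[8, -4, 0], [12, -6, 0], [-28, 22, 4]].
Row 1: (8)·x + (-4)·y + (0)·-4 = 0
Row 2: (12)·x + (-6)·y + (0)·-4 = 0
Row 3: (-28)·x + (22)·y + (4)·-4 = 0
Solving gives x = 1, y = 2.
Check: T·(1, 2, -4) = (1, 2, -4) = 1·(1, 2, -4).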